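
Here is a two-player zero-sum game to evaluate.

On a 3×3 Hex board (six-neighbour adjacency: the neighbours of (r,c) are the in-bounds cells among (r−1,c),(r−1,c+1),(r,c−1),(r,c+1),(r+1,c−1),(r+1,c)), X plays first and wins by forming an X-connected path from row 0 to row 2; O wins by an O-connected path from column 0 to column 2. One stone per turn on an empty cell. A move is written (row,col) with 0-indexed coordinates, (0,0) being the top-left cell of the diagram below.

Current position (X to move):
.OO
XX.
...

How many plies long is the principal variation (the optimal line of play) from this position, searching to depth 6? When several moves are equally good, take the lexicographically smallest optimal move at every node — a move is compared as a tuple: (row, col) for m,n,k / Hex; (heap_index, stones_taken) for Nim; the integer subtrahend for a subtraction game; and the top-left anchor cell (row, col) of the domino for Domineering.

PV length from [.OO/XX./...]: 3 plies

p1 X@[.OO/XX./...]: (0,0)[XOO/XX./...]+1* (1,2)[.OO/XXX/...]-1 (2,0)[.OO/XX./X..]-1 (2,1)[.OO/XX./.X.]-1 (2,2)[.OO/XX./..X]-1
p2 O@[XOO/XX./...]: (1,2)[XOO/XXO/...]-1* (2,0)[XOO/XX./O..]-1 (2,1)[XOO/XX./.O.]-1 (2,2)[XOO/XX./..O]-1
p3 X@[XOO/XXO/...]: (2,0)[XOO/XXO/X..]+1* (2,1)[XOO/XXO/.X.]+1 (2,2)[XOO/XXO/..X]+1
p4 O@[XOO/XXO/X..] terminal -1; root [.OO/XX./...] d6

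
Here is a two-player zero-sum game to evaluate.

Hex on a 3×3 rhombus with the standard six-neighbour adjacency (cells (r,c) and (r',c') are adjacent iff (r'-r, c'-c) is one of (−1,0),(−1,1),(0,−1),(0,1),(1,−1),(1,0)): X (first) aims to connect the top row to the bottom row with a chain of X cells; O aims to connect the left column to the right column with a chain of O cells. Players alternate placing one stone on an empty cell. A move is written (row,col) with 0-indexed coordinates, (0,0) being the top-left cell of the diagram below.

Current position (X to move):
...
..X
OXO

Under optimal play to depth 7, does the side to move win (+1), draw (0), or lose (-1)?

ply 1, X at .../..X/OXO | (0,0)=+1→X../..X/OXO*; (0,1)=+1→.X./..X/OXO; (0,2)=+1→..X/..X/OXO; (1,0)=+1→.../X.X/OXO; (1,1)=+1→.../.XX/OXO
ply 2, O at X../..X/OXO | (0,1)=-1→XO./..X/OXO*; (0,2)=-1→X.O/..X/OXO; (1,0)=-1→X../O.X/OXO; (1,1)=-1→X../.OX/OXO
ply 3, X at XO./..X/OXO | (0,2)=+1→XOX/..X/OXO*; (1,0)=+1→XO./X.X/OXO; (1,1)=+1→XO./.XX/OXO
ply 4: XOX/..X/OXO is terminal -1 (O); from .../..X/OXO depth 7

value(.../..X/OXO, X) = +1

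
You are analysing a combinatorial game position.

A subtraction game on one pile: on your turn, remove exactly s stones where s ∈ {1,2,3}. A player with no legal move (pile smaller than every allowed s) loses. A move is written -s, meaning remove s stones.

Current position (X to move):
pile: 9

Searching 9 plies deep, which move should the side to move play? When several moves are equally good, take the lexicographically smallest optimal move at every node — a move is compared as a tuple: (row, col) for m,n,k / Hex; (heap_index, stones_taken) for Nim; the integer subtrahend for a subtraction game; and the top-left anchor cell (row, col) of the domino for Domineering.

ply 1, X at 9 | -1=+1→8*; -2=-1→7; -3=-1→6
ply 2, O at 8 | -1=-1→7*; -2=-1→6; -3=-1→5
ply 3, X at 7 | -1=-1→6; -2=-1→5; -3=+1→4*
ply 4, O at 4 | -1=-1→3*; -2=-1→2; -3=-1→1
ply 5, X at 3 | -1=-1→2; -2=-1→1; -3=+1→0*
ply 6: 0 is terminal -1 (O); from 9 depth 9

X's best at [9]: -1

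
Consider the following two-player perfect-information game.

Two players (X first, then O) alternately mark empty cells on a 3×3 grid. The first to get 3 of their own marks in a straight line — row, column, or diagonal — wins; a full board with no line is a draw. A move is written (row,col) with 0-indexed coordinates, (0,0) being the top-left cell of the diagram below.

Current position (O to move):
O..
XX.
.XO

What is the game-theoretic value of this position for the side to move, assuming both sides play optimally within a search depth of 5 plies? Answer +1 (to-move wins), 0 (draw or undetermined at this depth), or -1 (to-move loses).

value(O../XX./.XO, O) = -1

ply 1, O at O../XX./.XO | (0,1)=-1→OO./XX./.XO*; (0,2)=-1→O.O/XX./.XO; (1,2)=-1→O../XXO/.XO; (2,0)=-1→O../XX./OXO
ply 2, X at OO./XX./.XO | (0,2)=+1→OOX/XX./.XO*; (1,2)=+1→OO./XXX/.XO; (2,0)=-1→OO./XX./XXO
ply 3, O at OOX/XX./.XO | (1,2)=-1→OOX/XXO/.XO*; (2,0)=-1→OOX/XX./OXO
ply 4, X at OOX/XXO/.XO | (2,0)=+1→OOX/XXO/XXO*
ply 5: OOX/XXO/XXO is terminal -1 (O); from O../XX./.XO depth 5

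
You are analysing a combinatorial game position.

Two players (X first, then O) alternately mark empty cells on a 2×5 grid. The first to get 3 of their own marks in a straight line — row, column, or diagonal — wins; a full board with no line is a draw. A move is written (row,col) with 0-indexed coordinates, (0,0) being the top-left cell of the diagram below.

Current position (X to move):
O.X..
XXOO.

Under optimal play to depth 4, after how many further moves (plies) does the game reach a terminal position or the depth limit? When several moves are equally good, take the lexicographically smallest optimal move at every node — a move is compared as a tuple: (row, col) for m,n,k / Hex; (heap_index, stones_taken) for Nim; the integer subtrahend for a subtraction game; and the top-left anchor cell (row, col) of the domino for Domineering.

[O.X../XXOO.] X move#1: (0,1):-1/OXX../XXOO., (0,3):-1/O.XX./XXOO., (0,4):-1/O.X.X/XXOO., (1,4):+0/O.X../XXOOX*
[O.X../XXOOX] O move#2: (0,1):+0/OOX../XXOOX*, (0,3):+0/O.XO./XXOOX, (0,4):+0/O.X.O/XXOOX
[OOX../XXOOX] X move#3: (0,3):+0/OOXX./XXOOX*, (0,4):+0/OOX.X/XXOOX
[OOXX./XXOOX] O move#4: (0,4):+0/OOXXO/XXOOX*
[OOXXO/XXOOX] end (terminal +0, X#5); searched O.X../XXOO. to 4

PV length from [O.X../XXOO.]: 4 plies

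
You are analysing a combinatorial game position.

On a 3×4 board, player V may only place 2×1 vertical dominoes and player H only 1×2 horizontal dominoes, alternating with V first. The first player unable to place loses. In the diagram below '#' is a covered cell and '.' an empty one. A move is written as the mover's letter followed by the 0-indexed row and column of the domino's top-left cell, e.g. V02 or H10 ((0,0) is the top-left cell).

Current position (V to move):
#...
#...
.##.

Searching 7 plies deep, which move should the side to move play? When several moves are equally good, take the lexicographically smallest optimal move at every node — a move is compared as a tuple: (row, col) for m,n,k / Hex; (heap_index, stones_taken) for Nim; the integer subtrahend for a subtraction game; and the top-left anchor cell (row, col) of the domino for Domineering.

p1 V@[#.../#.../.##.]: V01[##../##../.##.]-1 V02[#.#./#.#./.##.]+1* V03[#..#/#..#/.##.]-1 V13[#.../#..#/.###]-1
p2 H@[#.#./#.#./.##.] terminal -1; root [#.../#.../.##.] d7

V's best at [#.../#.../.##.]: V02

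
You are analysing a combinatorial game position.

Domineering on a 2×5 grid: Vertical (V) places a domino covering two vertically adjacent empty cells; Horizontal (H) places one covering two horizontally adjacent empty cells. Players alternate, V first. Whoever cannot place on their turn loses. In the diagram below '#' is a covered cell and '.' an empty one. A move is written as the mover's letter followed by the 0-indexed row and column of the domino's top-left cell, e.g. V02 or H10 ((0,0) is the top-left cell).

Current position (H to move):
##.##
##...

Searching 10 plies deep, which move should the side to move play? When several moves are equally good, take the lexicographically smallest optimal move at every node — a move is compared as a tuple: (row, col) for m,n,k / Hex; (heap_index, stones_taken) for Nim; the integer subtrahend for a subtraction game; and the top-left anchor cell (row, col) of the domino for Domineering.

p1 H@[##.##/##...]: H12[##.##/####.]+1* H13[##.##/##.##]-1
p2 V@[##.##/####.] terminal -1; root [##.##/##...] d10

H's best at [##.##/##...]: H12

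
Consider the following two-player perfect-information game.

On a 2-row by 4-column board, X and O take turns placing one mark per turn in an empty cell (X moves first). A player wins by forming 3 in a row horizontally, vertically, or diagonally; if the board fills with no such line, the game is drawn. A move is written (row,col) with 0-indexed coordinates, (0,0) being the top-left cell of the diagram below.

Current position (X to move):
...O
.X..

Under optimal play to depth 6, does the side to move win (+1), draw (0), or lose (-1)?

[...O/.X..] X move#1: (0,0):+0/X..O/.X.., (0,1):+0/.X.O/.X.., (0,2):+0/..XO/.X.., (1,0):+0/...O/XX.., (1,2):+1/...O/.XX.*, (1,3):+0/...O/.X.X
[...O/.XX.] O move#2: (0,0):-1/O..O/.XX.*, (0,1):-1/.O.O/.XX., (0,2):-1/..OO/.XX., (1,0):-1/...O/OXX., (1,3):-1/...O/.XXO
[O..O/.XX.] X move#3: (0,1):+1/OX.O/.XX.*, (0,2):+1/O.XO/.XX., (1,0):+1/O..O/XXX., (1,3):+1/O..O/.XXX
[OX.O/.XX.] O move#4: (0,2):-1/OXOO/.XX.*, (1,0):-1/OX.O/OXX., (1,3):-1/OX.O/.XXO
[OXOO/.XX.] X move#5: (1,0):+1/OXOO/XXX.*, (1,3):+1/OXOO/.XXX
[OXOO/XXX.] end (terminal -1, O#6); searched ...O/.X.. to 6

value(...O/.X.., X) = +1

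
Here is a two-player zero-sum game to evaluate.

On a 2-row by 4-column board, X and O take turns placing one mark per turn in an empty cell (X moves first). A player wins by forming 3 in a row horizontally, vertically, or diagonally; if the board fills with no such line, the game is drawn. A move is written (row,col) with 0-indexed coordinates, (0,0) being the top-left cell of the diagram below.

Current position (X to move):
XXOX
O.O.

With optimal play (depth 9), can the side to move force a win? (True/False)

p1 X@[XXOX/O.O.]: (1,1)[XXOX/OXO.]+0* (1,3)[XXOX/O.OX]-1
p2 O@[XXOX/OXO.]: (1,3)[XXOX/OXOO]+0*
p3 X@[XXOX/OXOO] terminal +0; root [XXOX/O.O.] d9

X winning at [XXOX/O.O.]: False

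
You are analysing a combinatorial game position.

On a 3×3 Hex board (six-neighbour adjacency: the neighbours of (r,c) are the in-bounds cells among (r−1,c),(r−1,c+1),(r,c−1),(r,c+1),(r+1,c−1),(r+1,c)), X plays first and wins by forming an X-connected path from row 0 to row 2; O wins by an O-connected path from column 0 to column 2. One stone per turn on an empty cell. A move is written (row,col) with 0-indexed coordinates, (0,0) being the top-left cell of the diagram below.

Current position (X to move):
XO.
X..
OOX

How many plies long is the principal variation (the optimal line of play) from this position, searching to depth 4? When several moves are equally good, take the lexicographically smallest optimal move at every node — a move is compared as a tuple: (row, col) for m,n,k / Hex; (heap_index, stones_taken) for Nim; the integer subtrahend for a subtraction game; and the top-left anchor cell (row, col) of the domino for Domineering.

[XO./X../OOX] X move#1: (0,2):-1/XOX/X../OOX, (1,1):-1/XO./XX./OOX, (1,2):+1/XO./X.X/OOX*
[XO./X.X/OOX] O move#2: (0,2):-1/XOO/X.X/OOX*, (1,1):-1/XO./XOX/OOX
[XOO/X.X/OOX] X move#3: (1,1):+1/XOO/XXX/OOX*
[XOO/XXX/OOX] end (terminal -1, O#4); searched XO./X../OOX to 4

PV length from [XO./X../OOX]: 3 plies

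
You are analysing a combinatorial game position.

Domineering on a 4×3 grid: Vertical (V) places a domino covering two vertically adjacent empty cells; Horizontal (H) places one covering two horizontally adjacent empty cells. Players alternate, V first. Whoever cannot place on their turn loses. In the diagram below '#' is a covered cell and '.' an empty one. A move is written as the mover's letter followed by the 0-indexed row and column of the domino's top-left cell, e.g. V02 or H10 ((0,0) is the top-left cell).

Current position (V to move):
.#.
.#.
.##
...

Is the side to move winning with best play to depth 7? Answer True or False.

p1 V@[.#./.#./.##/...]: V00[##./##./.##/...]+1* V02[.##/.##/.##/...]+1 V10[.#./##./###/...]+1 V20[.#./.#./###/#..]+1
p2 H@[##./##./.##/...]: H30[##./##./.##/##.]-1* H31[##./##./.##/.##]-1
p3 V@[##./##./.##/##.]: V02[###/###/.##/##.]+1*
p4 H@[###/###/.##/##.] terminal -1; root [.#./.#./.##/...] d7

V winning at [.#./.#./.##/...]: True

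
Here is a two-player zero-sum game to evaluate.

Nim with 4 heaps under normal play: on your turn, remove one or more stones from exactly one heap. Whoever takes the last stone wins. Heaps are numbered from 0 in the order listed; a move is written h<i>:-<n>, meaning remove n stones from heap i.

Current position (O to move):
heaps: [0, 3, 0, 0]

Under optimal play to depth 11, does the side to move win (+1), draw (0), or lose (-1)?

value((0,3,0,0), O) = +1

p1 O@[(0,3,0,0)]: h1:-1[(0,2,0,0)]-1 h1:-2[(0,1,0,0)]-1 h1:-3[(0,0,0,0)]+1*
p2 X@[(0,0,0,0)] terminal -1; root [(0,3,0,0)] d11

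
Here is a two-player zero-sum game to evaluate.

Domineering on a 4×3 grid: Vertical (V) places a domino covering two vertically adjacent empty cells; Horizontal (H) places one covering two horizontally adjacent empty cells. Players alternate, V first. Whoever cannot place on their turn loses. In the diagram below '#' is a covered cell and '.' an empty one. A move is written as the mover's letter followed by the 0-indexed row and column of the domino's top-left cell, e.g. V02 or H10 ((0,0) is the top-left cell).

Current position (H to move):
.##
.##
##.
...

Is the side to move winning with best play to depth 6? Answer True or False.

H winning at [.##/.##/##./...]: False

p1 H@[.##/.##/##./...]: H30[.##/.##/##./##.]-1* H31[.##/.##/##./.##]-1
p2 V@[.##/.##/##./##.]: V00[###/###/##./##.]+1* V22[.##/.##/###/###]+1
p3 H@[###/###/##./##.] terminal -1; root [.##/.##/##./...] d6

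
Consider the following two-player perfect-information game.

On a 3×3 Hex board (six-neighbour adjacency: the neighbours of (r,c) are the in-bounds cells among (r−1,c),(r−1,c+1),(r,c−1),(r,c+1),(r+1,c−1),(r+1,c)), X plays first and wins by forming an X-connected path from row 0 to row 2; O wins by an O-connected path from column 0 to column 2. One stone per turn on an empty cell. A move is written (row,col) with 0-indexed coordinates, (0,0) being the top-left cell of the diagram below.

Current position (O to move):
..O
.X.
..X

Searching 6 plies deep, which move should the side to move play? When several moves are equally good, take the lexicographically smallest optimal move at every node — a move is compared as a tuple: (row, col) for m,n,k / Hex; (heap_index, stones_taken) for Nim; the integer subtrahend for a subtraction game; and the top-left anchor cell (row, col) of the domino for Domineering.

p1 O@[..O/.X./..X]: (0,0)[O.O/.X./..X]-1 (0,1)[.OO/.X./..X]+1* (1,0)[..O/OX./..X]-1 (1,2)[..O/.XO/..X]-1 (2,0)[..O/.X./O.X]-1 (2,1)[..O/.X./.OX]-1
p2 X@[.OO/.X./..X]: (0,0)[XOO/.X./..X]-1* (1,0)[.OO/XX./..X]-1 (1,2)[.OO/.XX/..X]-1 (2,0)[.OO/.X./X.X]-1 (2,1)[.OO/.X./.XX]-1
p3 O@[XOO/.X./..X]: (1,0)[XOO/OX./..X]+1* (1,2)[XOO/.XO/..X]-1 (2,0)[XOO/.X./O.X]-1 (2,1)[XOO/.X./.OX]-1
p4 X@[XOO/OX./..X] terminal -1; root [..O/.X./..X] d6

O's best at [..O/.X./..X]: (0,1)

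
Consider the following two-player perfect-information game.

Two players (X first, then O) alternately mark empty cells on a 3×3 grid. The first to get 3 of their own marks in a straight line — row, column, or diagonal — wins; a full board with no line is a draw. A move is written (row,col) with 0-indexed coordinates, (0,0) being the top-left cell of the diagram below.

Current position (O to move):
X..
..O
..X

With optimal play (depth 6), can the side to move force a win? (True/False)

O winning at [X../..O/..X]: False

p1 O@[X../..O/..X]: (0,1)[XO./..O/..X]-1 (0,2)[X.O/..O/..X]-1 (1,0)[X../O.O/..X]-1 (1,1)[X../.OO/..X]+0* (2,0)[X../..O/O.X]-1 (2,1)[X../..O/.OX]-1
p2 X@[X../.OO/..X]: (0,1)[XX./.OO/..X]-1 (0,2)[X.X/.OO/..X]-1 (1,0)[X../XOO/..X]+0* (2,0)[X../.OO/X.X]-1 (2,1)[X../.OO/.XX]-1
p3 O@[X../XOO/..X]: (0,1)[XO./XOO/..X]-1 (0,2)[X.O/XOO/..X]-1 (2,0)[X../XOO/O.X]+0* (2,1)[X../XOO/.OX]-1
p4 X@[X../XOO/O.X]: (0,1)[XX./XOO/O.X]-1 (0,2)[X.X/XOO/O.X]+0* (2,1)[X../XOO/OXX]-1
p5 O@[X.X/XOO/O.X]: (0,1)[XOX/XOO/O.X]+0* (2,1)[X.X/XOO/OOX]-1
p6 X@[XOX/XOO/O.X]: (2,1)[XOX/XOO/OXX]+0*
p7 O@[XOX/XOO/OXX] terminal +0; root [X../..O/..X] d6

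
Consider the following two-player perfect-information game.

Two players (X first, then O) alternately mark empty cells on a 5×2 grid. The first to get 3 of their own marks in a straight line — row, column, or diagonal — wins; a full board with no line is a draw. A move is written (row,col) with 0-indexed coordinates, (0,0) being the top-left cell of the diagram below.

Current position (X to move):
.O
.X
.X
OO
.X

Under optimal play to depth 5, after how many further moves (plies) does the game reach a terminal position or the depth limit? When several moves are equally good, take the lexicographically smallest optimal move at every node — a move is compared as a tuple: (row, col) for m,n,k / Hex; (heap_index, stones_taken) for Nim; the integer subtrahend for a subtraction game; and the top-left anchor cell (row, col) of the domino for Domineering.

PV length from [.O/.X/.X/OO/.X]: 4 plies

[.O/.X/.X/OO/.X] X move#1: (0,0):-1/XO/.X/.X/OO/.X, (1,0):+0/.O/XX/.X/OO/.X*, (2,0):+0/.O/.X/XX/OO/.X, (4,0):+0/.O/.X/.X/OO/XX
[.O/XX/.X/OO/.X] O move#2: (0,0):+0/OO/XX/.X/OO/.X*, (2,0):+0/.O/XX/OX/OO/.X, (4,0):+0/.O/XX/.X/OO/OX
[OO/XX/.X/OO/.X] X move#3: (2,0):+0/OO/XX/XX/OO/.X*, (4,0):+0/OO/XX/.X/OO/XX
[OO/XX/XX/OO/.X] O move#4: (4,0):+0/OO/XX/XX/OO/OX*
[OO/XX/XX/OO/OX] end (terminal +0, X#5); searched .O/.X/.X/OO/.X to 5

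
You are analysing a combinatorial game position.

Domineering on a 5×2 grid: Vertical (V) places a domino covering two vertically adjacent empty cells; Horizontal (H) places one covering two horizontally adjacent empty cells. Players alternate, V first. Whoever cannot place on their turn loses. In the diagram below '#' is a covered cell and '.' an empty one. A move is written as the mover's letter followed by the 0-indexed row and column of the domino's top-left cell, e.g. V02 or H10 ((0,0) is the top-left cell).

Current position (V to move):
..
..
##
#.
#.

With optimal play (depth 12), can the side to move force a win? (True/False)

[../../##/#./#.] V move#1: V00:+1/#./#./##/#./#.*, V01:+1/.#/.#/##/#./#., V31:-1/../../##/##/##
[#./#./##/#./#.] end (terminal -1, H#2); searched ../../##/#./#. to 12

V winning at [../../##/#./#.]: True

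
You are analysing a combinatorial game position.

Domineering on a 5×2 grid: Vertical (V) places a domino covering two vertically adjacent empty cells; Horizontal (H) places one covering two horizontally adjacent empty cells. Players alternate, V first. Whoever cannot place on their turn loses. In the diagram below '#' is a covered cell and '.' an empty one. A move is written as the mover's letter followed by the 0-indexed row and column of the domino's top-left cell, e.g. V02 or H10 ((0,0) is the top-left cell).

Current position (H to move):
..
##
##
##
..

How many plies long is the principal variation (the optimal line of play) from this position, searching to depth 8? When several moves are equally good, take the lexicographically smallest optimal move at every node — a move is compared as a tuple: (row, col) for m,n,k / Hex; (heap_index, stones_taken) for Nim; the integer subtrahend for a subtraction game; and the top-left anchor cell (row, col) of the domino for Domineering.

PV length from [../##/##/##/..]: 1 ply

ply 1, H at ../##/##/##/.. | H00=+1→##/##/##/##/..*; H40=+1→../##/##/##/##
ply 2: ##/##/##/##/.. is terminal -1 (V); from ../##/##/##/.. depth 8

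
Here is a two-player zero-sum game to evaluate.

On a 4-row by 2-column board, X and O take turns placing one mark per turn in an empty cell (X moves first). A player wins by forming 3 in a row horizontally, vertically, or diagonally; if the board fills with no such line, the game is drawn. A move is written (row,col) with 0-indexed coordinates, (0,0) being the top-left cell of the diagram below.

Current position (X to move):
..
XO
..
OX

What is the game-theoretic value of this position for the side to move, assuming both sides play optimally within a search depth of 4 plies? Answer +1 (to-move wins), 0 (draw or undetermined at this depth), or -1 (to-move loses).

value(../XO/../OX, X) = 0

[../XO/../OX] X move#1: (0,0):+0/X./XO/../OX*, (0,1):+0/.X/XO/../OX, (2,0):+0/../XO/X./OX, (2,1):+0/../XO/.X/OX
[X./XO/../OX] O move#2: (0,1):-1/XO/XO/../OX, (2,0):+0/X./XO/O./OX*, (2,1):-1/X./XO/.O/OX
[X./XO/O./OX] X move#3: (0,1):+0/XX/XO/O./OX*, (2,1):+0/X./XO/OX/OX
[XX/XO/O./OX] O move#4: (2,1):+0/XX/XO/OO/OX*
[XX/XO/OO/OX] end (terminal +0, X#5); searched ../XO/../OX to 4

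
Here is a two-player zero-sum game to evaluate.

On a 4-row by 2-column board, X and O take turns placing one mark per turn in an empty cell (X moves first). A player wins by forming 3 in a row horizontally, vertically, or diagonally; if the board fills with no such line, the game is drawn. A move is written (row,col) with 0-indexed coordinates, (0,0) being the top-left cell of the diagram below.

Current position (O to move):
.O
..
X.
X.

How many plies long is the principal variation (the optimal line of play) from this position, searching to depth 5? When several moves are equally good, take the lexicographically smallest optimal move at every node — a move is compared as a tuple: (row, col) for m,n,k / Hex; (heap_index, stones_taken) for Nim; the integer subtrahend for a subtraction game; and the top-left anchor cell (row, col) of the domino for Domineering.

PV length from [.O/../X./X.]: 5 plies

ply 1, O at .O/../X./X. | (0,0)=-1→OO/../X./X.; (1,0)=+0→.O/O./X./X.*; (1,1)=-1→.O/.O/X./X.; (2,1)=-1→.O/../XO/X.; (3,1)=-1→.O/../X./XO
ply 2, X at .O/O./X./X. | (0,0)=+0→XO/O./X./X.*; (1,1)=+0→.O/OX/X./X.; (2,1)=+0→.O/O./XX/X.; (3,1)=+0→.O/O./X./XX
ply 3, O at XO/O./X./X. | (1,1)=+0→XO/OO/X./X.*; (2,1)=+0→XO/O./XO/X.; (3,1)=+0→XO/O./X./XO
ply 4, X at XO/OO/X./X. | (2,1)=+0→XO/OO/XX/X.*; (3,1)=-1→XO/OO/X./XX
ply 5, O at XO/OO/XX/X. | (3,1)=+0→XO/OO/XX/XO*
ply 6: XO/OO/XX/XO is terminal +0 (X); from .O/../X./X. depth 5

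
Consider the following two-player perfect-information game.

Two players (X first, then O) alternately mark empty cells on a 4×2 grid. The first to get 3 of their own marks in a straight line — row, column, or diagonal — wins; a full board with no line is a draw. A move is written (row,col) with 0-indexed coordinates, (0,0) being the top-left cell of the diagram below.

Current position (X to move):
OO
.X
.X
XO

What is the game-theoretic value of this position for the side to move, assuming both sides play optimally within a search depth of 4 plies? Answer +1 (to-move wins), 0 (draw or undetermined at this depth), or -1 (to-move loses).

[OO/.X/.X/XO] X move#1: (1,0):+0/OO/XX/.X/XO*, (2,0):+0/OO/.X/XX/XO
[OO/XX/.X/XO] O move#2: (2,0):+0/OO/XX/OX/XO*
[OO/XX/OX/XO] end (terminal +0, X#3); searched OO/.X/.X/XO to 4

value(OO/.X/.X/XO, X) = 0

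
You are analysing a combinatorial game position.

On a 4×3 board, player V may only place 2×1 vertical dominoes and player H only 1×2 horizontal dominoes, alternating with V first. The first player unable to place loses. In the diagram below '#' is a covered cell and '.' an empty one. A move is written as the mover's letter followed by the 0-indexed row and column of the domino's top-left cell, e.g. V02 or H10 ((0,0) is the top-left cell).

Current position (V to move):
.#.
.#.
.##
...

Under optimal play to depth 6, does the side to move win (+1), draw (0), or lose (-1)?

p1 V@[.#./.#./.##/...]: V00[##./##./.##/...]+1* V02[.##/.##/.##/...]+1 V10[.#./##./###/...]+1 V20[.#./.#./###/#..]+1
p2 H@[##./##./.##/...]: H30[##./##./.##/##.]-1* H31[##./##./.##/.##]-1
p3 V@[##./##./.##/##.]: V02[###/###/.##/##.]+1*
p4 H@[###/###/.##/##.] terminal -1; root [.#./.#./.##/...] d6

value(.#./.#./.##/..., V) = +1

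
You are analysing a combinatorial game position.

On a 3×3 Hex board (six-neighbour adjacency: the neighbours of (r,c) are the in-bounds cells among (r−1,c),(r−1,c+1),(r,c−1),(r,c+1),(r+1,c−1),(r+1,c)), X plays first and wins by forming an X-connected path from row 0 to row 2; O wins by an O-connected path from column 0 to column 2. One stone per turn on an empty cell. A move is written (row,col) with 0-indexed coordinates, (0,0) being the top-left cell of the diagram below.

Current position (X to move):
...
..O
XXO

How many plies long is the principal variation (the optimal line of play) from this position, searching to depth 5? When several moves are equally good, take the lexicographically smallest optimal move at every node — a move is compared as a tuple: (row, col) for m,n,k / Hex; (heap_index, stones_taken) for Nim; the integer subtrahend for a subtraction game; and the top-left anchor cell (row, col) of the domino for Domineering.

p1 X@[.../..O/XXO]: (0,0)[X../..O/XXO]+1* (0,1)[.X./..O/XXO]+1 (0,2)[..X/..O/XXO]+1 (1,0)[.../X.O/XXO]+1 (1,1)[.../.XO/XXO]+1
p2 O@[X../..O/XXO]: (0,1)[XO./..O/XXO]-1* (0,2)[X.O/..O/XXO]-1 (1,0)[X../O.O/XXO]-1 (1,1)[X../.OO/XXO]-1
p3 X@[XO./..O/XXO]: (0,2)[XOX/..O/XXO]+1* (1,0)[XO./X.O/XXO]+1 (1,1)[XO./.XO/XXO]+1
p4 O@[XOX/..O/XXO]: (1,0)[XOX/O.O/XXO]-1* (1,1)[XOX/.OO/XXO]-1
p5 X@[XOX/O.O/XXO]: (1,1)[XOX/OXO/XXO]+1*
p6 O@[XOX/OXO/XXO] terminal -1; root [.../..O/XXO] d5

PV length from [.../..O/XXO]: 5 plies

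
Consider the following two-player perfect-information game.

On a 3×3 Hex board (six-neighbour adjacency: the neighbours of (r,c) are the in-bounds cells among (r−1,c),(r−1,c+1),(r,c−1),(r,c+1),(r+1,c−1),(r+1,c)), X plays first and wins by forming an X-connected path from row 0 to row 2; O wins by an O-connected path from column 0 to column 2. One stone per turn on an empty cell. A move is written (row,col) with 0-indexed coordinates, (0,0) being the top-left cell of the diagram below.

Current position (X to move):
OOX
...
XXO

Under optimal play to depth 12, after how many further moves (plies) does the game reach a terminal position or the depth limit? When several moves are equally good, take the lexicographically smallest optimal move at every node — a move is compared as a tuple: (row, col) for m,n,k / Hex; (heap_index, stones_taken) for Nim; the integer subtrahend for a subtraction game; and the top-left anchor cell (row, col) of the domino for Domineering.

PV length from [OOX/.../XXO]: 3 plies

[OOX/.../XXO] X move#1: (1,0):+1/OOX/X../XXO*, (1,1):+1/OOX/.X./XXO, (1,2):+1/OOX/..X/XXO
[OOX/X../XXO] O move#2: (1,1):-1/OOX/XO./XXO*, (1,2):-1/OOX/X.O/XXO
[OOX/XO./XXO] X move#3: (1,2):+1/OOX/XOX/XXO*
[OOX/XOX/XXO] end (terminal -1, O#4); searched OOX/.../XXO to 12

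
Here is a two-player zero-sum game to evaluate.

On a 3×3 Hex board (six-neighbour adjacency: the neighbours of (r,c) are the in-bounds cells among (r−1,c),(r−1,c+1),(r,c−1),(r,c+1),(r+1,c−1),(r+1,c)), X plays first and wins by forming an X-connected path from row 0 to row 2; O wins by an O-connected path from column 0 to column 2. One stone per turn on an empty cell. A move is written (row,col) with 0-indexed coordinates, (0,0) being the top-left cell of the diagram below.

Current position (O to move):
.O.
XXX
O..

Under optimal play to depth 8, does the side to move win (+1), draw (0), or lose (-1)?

[.O./XXX/O..] O move#1: (0,0):-1/OO./XXX/O..*, (0,2):-1/.OO/XXX/O.., (2,1):-1/.O./XXX/OO., (2,2):-1/.O./XXX/O.O
[OO./XXX/O..] X move#2: (0,2):+1/OOX/XXX/O..*, (2,1):-1/OO./XXX/OX., (2,2):-1/OO./XXX/O.X
[OOX/XXX/O..] O move#3: (2,1):-1/OOX/XXX/OO.*, (2,2):-1/OOX/XXX/O.O
[OOX/XXX/OO.] X move#4: (2,2):+1/OOX/XXX/OOX*
[OOX/XXX/OOX] end (terminal -1, O#5); searched .O./XXX/O.. to 8

value(.O./XXX/O.., O) = -1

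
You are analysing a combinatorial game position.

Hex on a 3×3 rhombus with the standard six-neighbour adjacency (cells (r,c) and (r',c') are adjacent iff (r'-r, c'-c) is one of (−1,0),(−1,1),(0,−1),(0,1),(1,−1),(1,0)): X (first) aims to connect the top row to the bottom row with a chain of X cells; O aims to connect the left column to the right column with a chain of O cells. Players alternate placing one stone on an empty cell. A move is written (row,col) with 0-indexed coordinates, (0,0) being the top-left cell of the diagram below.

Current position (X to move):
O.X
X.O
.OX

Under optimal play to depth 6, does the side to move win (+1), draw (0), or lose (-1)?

value(O.X/X.O/.OX, X) = +1

p1 X@[O.X/X.O/.OX]: (0,1)[OXX/X.O/.OX]-1 (1,1)[O.X/XXO/.OX]-1 (2,0)[O.X/X.O/XOX]+1*
p2 O@[O.X/X.O/XOX]: (0,1)[OOX/X.O/XOX]-1* (1,1)[O.X/XOO/XOX]-1
p3 X@[OOX/X.O/XOX]: (1,1)[OOX/XXO/XOX]+1*
p4 O@[OOX/XXO/XOX] terminal -1; root [O.X/X.O/.OX] d6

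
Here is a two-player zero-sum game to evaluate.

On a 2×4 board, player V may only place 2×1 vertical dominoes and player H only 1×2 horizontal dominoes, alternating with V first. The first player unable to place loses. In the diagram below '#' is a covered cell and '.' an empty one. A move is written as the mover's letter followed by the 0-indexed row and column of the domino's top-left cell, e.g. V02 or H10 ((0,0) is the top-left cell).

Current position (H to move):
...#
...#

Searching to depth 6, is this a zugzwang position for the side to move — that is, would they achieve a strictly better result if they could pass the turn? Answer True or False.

p1 H@[...#/...#]: H00[##.#/...#]+1* H01[.###/...#]+1 H10[...#/##.#]+1 H11[...#/.###]+1
p2 V@[##.#/...#]: V02[####/..##]-1*
p3 H@[####/..##]: H10[####/####]+1*
p4 V@[####/####] terminal -1; root [...#/...#] d6
if H skipped the turn, V would face:
~ p1 V@[...#/...#]: V00[#..#/#..#]-1 V01[.#.#/.#.#]+1* V02[..##/..##]-1
~ p2 H@[.#.#/.#.#] terminal -1; root [...#/...#] d6
compare (H): move=+1 vs pass=-1

zugzwang(...#/...#, H) = False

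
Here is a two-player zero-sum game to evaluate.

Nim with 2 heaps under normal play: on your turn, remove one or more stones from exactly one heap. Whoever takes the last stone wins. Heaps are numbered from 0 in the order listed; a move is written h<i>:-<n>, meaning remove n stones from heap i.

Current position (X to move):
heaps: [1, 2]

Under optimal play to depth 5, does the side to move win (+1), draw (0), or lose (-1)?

value((1,2), X) = +1

[(1,2)] X move#1: h0:-1:-1/(0,2), h1:-1:+1/(1,1)*, h1:-2:-1/(1,0)
[(1,1)] O move#2: h0:-1:-1/(0,1)*, h1:-1:-1/(1,0)
[(0,1)] X move#3: h1:-1:+1/(0,0)*
[(0,0)] end (terminal -1, O#4); searched (1,2) to 5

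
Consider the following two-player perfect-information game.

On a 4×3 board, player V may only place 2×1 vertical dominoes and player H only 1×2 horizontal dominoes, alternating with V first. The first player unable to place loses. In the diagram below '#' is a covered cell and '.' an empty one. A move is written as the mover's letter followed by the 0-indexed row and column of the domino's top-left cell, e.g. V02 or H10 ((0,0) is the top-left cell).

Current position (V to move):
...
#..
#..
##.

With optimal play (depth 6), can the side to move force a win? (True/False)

p1 V@[.../#../#../##.]: V01[.#./##./#../##.]+1* V02[..#/#.#/#../##.]+1 V11[.../##./##./##.]+1 V12[.../#.#/#.#/##.]+1 V22[.../#../#.#/###]-1
p2 H@[.#./##./#../##.]: H21[.#./##./###/##.]-1*
p3 V@[.#./##./###/##.]: V02[.##/###/###/##.]+1*
p4 H@[.##/###/###/##.] terminal -1; root [.../#../#../##.] d6

V winning at [.../#../#../##.]: True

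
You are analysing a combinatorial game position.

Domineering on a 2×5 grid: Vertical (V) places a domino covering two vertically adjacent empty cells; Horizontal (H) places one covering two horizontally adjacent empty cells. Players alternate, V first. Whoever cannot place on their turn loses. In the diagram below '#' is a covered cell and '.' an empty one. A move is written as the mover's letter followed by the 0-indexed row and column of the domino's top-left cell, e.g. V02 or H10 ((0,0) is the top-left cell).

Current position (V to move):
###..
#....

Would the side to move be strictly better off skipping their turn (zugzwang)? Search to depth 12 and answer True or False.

zugzwang(###../#...., V) = False

p1 V@[###../#....]: V03[####./#..#.]+1* V04[###.#/#...#]-1
p2 H@[####./#..#.]: H11[####./####.]-1*
p3 V@[####./####.]: V04[#####/#####]+1*
p4 H@[#####/#####] terminal -1; root [###../#....] d12
pass branch (H moves first from the same position):
  | p1 H@[###../#....]: H03[#####/#....]+1* H11[###../###..]-1 H12[###../#.##.]-1 H13[###../#..##]+1
  | p2 V@[#####/#....] terminal -1; root [###../#....] d12
V moving scores +1; V passing scores -1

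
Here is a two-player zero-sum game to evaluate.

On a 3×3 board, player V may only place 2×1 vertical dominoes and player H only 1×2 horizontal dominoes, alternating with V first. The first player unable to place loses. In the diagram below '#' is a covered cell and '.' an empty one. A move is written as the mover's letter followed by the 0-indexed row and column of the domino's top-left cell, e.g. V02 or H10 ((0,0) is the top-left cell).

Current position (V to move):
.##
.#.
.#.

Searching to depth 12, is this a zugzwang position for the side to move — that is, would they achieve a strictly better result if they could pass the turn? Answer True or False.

p1 V@[.##/.#./.#.]: V00[###/##./.#.]+1* V10[.##/##./##.]+1 V12[.##/.##/.##]+1
p2 H@[###/##./.#.] terminal -1; root [.##/.#./.#.] d12
pass branch (H moves first from the same position):
  | p1 H@[.##/.#./.#.] terminal -1; root [.##/.#./.#.] d12
V moving scores +1; V passing scores +1

zugzwang(.##/.#./.#., V) = False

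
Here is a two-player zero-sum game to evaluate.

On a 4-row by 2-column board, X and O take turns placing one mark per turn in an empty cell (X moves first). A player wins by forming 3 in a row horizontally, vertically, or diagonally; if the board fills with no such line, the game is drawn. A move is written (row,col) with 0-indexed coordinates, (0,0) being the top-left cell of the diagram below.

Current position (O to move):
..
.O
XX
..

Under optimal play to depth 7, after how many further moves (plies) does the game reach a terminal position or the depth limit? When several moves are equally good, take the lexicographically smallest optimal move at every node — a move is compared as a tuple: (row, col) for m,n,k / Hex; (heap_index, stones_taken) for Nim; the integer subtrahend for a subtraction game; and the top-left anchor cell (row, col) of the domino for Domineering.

ply 1, O at ../.O/XX/.. | (0,0)=+0→O./.O/XX/..*; (0,1)=-1→.O/.O/XX/..; (1,0)=+0→../OO/XX/..; (3,0)=+0→../.O/XX/O.; (3,1)=-1→../.O/XX/.O
ply 2, X at O./.O/XX/.. | (0,1)=+0→OX/.O/XX/..*; (1,0)=+0→O./XO/XX/..; (3,0)=+0→O./.O/XX/X.; (3,1)=+0→O./.O/XX/.X
ply 3, O at OX/.O/XX/.. | (1,0)=+0→OX/OO/XX/..*; (3,0)=+0→OX/.O/XX/O.; (3,1)=+0→OX/.O/XX/.O
ply 4, X at OX/OO/XX/.. | (3,0)=+0→OX/OO/XX/X.*; (3,1)=+0→OX/OO/XX/.X
ply 5, O at OX/OO/XX/X. | (3,1)=+0→OX/OO/XX/XO*
ply 6: OX/OO/XX/XO is terminal +0 (X); from ../.O/XX/.. depth 7

PV length from [../.O/XX/..]: 5 plies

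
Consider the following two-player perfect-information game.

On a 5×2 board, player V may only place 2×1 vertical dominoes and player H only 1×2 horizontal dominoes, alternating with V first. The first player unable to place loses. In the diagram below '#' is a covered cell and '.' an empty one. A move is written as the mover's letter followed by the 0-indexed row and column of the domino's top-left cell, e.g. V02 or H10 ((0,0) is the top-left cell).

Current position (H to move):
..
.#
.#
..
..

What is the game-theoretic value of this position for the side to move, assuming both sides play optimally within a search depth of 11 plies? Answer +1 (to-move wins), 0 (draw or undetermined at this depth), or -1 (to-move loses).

ply 1, H at ../.#/.#/../.. | H00=-1→##/.#/.#/../..; H30=+1→../.#/.#/##/..*; H40=+1→../.#/.#/../##
ply 2, V at ../.#/.#/##/.. | V00=-1→#./##/.#/##/..*; V10=-1→../##/##/##/..
ply 3, H at #./##/.#/##/.. | H40=+1→#./##/.#/##/##*
ply 4: #./##/.#/##/## is terminal -1 (V); from ../.#/.#/../.. depth 11

value(../.#/.#/../.., H) = +1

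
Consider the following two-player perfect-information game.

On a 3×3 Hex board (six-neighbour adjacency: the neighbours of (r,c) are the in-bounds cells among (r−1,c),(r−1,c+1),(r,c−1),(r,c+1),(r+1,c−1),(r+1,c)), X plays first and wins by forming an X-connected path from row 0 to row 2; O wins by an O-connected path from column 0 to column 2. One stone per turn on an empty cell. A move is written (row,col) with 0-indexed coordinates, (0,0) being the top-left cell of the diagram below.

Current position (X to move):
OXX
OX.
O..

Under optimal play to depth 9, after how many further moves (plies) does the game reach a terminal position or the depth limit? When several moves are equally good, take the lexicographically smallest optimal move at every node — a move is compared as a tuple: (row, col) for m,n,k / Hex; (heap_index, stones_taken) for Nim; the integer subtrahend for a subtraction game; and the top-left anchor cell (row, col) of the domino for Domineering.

PV length from [OXX/OX./O..]: 3 plies

p1 X@[OXX/OX./O..]: (1,2)[OXX/OXX/O..]+1* (2,1)[OXX/OX./OX.]+1 (2,2)[OXX/OX./O.X]+1
p2 O@[OXX/OXX/O..]: (2,1)[OXX/OXX/OO.]-1* (2,2)[OXX/OXX/O.O]-1
p3 X@[OXX/OXX/OO.]: (2,2)[OXX/OXX/OOX]+1*
p4 O@[OXX/OXX/OOX] terminal -1; root [OXX/OX./O..] d9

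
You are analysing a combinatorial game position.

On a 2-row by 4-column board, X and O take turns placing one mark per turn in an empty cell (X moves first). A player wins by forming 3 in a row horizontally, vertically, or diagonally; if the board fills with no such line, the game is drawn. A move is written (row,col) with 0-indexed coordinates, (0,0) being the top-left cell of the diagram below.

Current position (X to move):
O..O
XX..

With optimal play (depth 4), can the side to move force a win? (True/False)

X winning at [O..O/XX..]: True

p1 X@[O..O/XX..]: (0,1)[OX.O/XX..]+0 (0,2)[O.XO/XX..]+0 (1,2)[O..O/XXX.]+1* (1,3)[O..O/XX.X]+0
p2 O@[O..O/XXX.] terminal -1; root [O..O/XX..] d4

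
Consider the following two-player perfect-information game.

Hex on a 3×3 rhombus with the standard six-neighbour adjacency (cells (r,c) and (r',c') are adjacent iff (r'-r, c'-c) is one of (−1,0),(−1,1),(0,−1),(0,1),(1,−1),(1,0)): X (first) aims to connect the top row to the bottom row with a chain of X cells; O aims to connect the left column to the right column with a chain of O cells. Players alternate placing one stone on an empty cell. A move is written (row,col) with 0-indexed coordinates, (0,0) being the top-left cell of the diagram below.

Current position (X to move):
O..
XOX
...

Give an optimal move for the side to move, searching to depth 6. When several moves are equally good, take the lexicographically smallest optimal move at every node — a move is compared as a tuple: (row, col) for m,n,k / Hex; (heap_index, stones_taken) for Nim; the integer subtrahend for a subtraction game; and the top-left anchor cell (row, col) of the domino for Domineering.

X's best at [O../XOX/...]: (0,1)

ply 1, X at O../XOX/... | (0,1)=+1→OX./XOX/...*; (0,2)=+1→O.X/XOX/...; (2,0)=+1→O../XOX/X..; (2,1)=-1→O../XOX/.X.; (2,2)=-1→O../XOX/..X
ply 2, O at OX./XOX/... | (0,2)=-1→OXO/XOX/...*; (2,0)=-1→OX./XOX/O..; (2,1)=-1→OX./XOX/.O.; (2,2)=-1→OX./XOX/..O
ply 3, X at OXO/XOX/... | (2,0)=+1→OXO/XOX/X..*; (2,1)=-1→OXO/XOX/.X.; (2,2)=-1→OXO/XOX/..X
ply 4: OXO/XOX/X.. is terminal -1 (O); from O../XOX/... depth 6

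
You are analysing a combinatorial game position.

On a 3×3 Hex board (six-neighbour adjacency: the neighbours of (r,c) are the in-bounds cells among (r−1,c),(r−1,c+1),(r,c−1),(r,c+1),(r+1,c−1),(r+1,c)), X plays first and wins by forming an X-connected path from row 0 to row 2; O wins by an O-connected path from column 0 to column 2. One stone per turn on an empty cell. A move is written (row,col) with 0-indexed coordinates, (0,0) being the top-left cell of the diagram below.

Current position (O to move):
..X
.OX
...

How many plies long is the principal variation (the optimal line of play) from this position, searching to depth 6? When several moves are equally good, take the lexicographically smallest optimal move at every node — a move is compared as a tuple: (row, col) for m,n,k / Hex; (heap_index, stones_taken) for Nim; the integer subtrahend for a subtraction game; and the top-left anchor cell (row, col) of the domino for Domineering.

p1 O@[..X/.OX/...]: (0,0)[O.X/.OX/...]-1* (0,1)[.OX/.OX/...]-1 (1,0)[..X/OOX/...]-1 (2,0)[..X/.OX/O..]-1 (2,1)[..X/.OX/.O.]-1 (2,2)[..X/.OX/..O]-1
p2 X@[O.X/.OX/...]: (0,1)[OXX/.OX/...]+1* (1,0)[O.X/XOX/...]+1 (2,0)[O.X/.OX/X..]+1 (2,1)[O.X/.OX/.X.]+1 (2,2)[O.X/.OX/..X]+1
p3 O@[OXX/.OX/...]: (1,0)[OXX/OOX/...]-1* (2,0)[OXX/.OX/O..]-1 (2,1)[OXX/.OX/.O.]-1 (2,2)[OXX/.OX/..O]-1
p4 X@[OXX/OOX/...]: (2,0)[OXX/OOX/X..]+1* (2,1)[OXX/OOX/.X.]+1 (2,2)[OXX/OOX/..X]+1
p5 O@[OXX/OOX/X..]: (2,1)[OXX/OOX/XO.]-1* (2,2)[OXX/OOX/X.O]-1
p6 X@[OXX/OOX/XO.]: (2,2)[OXX/OOX/XOX]+1*
p7 O@[OXX/OOX/XOX] terminal -1; root [..X/.OX/...] d6

PV length from [..X/.OX/...]: 6 plies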